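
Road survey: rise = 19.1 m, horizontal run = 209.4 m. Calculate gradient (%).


Formula: Gradient = rise / run * 100
Gradient = 19.1 / 209.4 * 100 = 9.1%

9.1


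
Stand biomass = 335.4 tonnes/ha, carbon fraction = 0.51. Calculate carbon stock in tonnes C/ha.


Formula: Carbon Stock = Biomass * Carbon Fraction
C = 335.4 t/ha * 0.51
C = 171.1 t C/ha

171.1


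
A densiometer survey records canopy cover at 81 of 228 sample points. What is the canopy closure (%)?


Formula: Canopy closure = covered points / total points * 100
Closure = 81 / 228 * 100
Closure = 0.3553 * 100 = 35.5%

35.5


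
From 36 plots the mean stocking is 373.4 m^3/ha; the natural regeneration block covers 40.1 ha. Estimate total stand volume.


Formula: Total Volume = Mean Volume per ha * Total Area
Total Volume = 373.4 m^3/ha * 40.1 ha
Total Volume = 14973 m^3

14973


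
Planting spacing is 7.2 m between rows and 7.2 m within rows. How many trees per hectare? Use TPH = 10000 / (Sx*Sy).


Formula: TPH = 10000 m^2/ha / (spacing_x * spacing_y)
Area per tree = 7.2 m * 7.2 m = 51.84 m^2
TPH = 10000 / 51.84 = 193 trees/ha

193


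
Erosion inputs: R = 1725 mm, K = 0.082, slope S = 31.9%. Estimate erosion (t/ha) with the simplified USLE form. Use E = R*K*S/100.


Formula: E = R * K * S / 100  (simplified USLE)
R * K = 1725 * 0.082 = 141.45
E = 141.45 * 31.9 / 100 = 45.12 t/ha

45.12


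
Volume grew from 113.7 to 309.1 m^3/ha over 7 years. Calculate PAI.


Formula: PAI = (V_T2 - V_T1) / (T2 - T1)
Volume increment = 309.1 - 113.7 = 195.4 m^3/ha
PAI = 195.4 / 7 = 27.91 m^3/ha/year

27.91


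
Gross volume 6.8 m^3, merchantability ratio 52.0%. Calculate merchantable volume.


Formula: MV = V_total * (merchantable_pct / 100)
Merchantable fraction = 52.0% / 100 = 0.52
MV = 6.8 m^3 * 0.52 = 3.536 m^3

3.536


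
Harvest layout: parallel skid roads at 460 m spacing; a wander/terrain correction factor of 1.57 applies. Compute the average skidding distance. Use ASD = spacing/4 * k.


Formula: ASD = (spacing / 4) * correction
Uncorrected distance = spacing / 4 = 460 / 4 = 115 m
ASD = 115 * 1.57 = 181 m

181


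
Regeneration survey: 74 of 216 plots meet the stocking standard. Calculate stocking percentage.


Formula: Stocking % = stocked plots / total plots * 100
Stocking = 74 / 216 * 100
Stocking = 0.3426 * 100 = 34.3%

34.3


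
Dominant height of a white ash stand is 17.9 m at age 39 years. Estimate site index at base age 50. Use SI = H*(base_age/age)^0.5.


Formula: SI = H_dom * (base_age / age)^0.5
Age ratio = 50 / 39 = 1.28205
sqrt(age_ratio) = 1.13228
SI = 17.9 * 1.13228 = 20.3 m

20.3


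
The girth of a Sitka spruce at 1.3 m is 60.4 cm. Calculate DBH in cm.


Formula: DBH = C / pi
DBH = 60.4 / pi
pi = 3.14159...
DBH = 19.2 cm

19.2


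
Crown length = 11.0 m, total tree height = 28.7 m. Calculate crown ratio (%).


Formula: Crown Ratio = (Crown Length / Total Height) * 100
CR = (11.0 m / 28.7 m) * 100
CR = 0.3833 * 100 = 38.3%

38.3


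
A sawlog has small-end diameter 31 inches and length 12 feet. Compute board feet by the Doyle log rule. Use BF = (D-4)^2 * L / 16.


Doyle: BF = (D - 4)^2 * L / 16
Adjusted diameter = 31 - 4 = 27 in
(D-4)^2 = 27^2 = 729
BF = 729 * 12 / 16 = 547 BF

547


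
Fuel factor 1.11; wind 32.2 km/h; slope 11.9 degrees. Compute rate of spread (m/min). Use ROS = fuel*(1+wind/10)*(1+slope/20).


Formula: ROS = fuel * (1 + wind/10) * (1 + slope/20)
Wind factor = 1 + 32.2/10 = 4.22
Slope factor = 1 + 11.9/20 = 1.595
ROS = 1.11 * 4.22 * 1.595 = 7.47 m/min

7.47


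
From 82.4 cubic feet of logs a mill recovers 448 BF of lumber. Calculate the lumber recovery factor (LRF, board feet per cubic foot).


Formula: LRF = Lumber Output (BF) / Log Input (ft^3)
LRF = 448 BF / 82.4 ft^3
LRF = 5.44 BF/ft^3

5.44


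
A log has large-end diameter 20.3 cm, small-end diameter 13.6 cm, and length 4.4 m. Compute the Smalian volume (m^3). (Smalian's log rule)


Smalian: V = (A1 + A2)/2 * L,  A = pi*(D/200)^2
A1 = pi*(20.3/200)^2 = 0.032365 m^2
A2 = pi*(13.6/200)^2 = 0.014527 m^2
V = (0.032365+0.014527)/2*4.4 = 0.1032 m^3

0.1032


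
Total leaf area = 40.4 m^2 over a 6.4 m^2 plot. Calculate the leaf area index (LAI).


Formula: LAI = total leaf area / ground area  (dimensionless)
LAI = 40.4 m^2 / 6.4 m^2
LAI = 6.31

6.31


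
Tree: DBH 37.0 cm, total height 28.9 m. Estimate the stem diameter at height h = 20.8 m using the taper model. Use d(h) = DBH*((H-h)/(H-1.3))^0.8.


Taper: d(h) = DBH * ((H - h) / (H - 1.3))^0.8
Numerator = H - h = 28.9 - 20.8 = 8.1 m
Denominator = H - 1.3 = 28.9 - 1.3 = 27.6 m
Ratio = 8.1 / 27.6 = 0.29348
d = 37.0 * 0.29348^0.8 = 13.9 cm

13.9


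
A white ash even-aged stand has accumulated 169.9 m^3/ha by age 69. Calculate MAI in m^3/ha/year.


Formula: MAI = Total Volume / Stand Age
MAI = 169.9 m^3/ha / 69 years
MAI = 2.46 m^3/ha/year

2.46


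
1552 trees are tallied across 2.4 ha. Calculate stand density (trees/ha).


Formula: Stand Density = N_trees / Area_ha
Density = 1552 trees / 2.4 ha
Density = 647 trees/ha

647


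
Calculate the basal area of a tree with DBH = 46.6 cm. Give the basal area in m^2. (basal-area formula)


Formula: BA = pi * (DBH/2)^2 / 10000  (cm^2 to m^2)
Radius = DBH/2 = 46.6/2 = 23.3 cm
BA = pi * 23.3^2 / 10000
   = 1705.5392 cm^2 / 10000
   = 0.1706 m^2

0.1706


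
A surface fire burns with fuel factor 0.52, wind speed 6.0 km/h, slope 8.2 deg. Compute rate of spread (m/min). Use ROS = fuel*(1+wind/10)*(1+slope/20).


Formula: ROS = fuel * (1 + wind/10) * (1 + slope/20)
Wind factor = 1 + 6.0/10 = 1.6
Slope factor = 1 + 8.2/20 = 1.41
ROS = 0.52 * 1.6 * 1.41 = 1.17 m/min

1.17


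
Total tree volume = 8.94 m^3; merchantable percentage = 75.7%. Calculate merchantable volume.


Formula: MV = V_total * (merchantable_pct / 100)
Merchantable fraction = 75.7% / 100 = 0.757
MV = 8.94 m^3 * 0.757 = 6.768 m^3

6.768


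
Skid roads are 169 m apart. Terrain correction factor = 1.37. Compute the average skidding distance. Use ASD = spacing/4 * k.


Formula: ASD = (spacing / 4) * correction
Uncorrected distance = spacing / 4 = 169 / 4 = 42.25 m
ASD = 42.25 * 1.37 = 58 m

58


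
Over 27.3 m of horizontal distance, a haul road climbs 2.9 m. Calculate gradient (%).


Formula: Gradient = rise / run * 100
Gradient = 2.9 / 27.3 * 100 = 10.6%

10.6


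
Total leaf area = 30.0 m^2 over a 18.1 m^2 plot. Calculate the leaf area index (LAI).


Formula: LAI = total leaf area / ground area  (dimensionless)
LAI = 30.0 m^2 / 18.1 m^2
LAI = 1.66

1.66


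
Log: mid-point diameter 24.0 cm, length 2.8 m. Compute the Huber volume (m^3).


Huber: V = Am * L,  Am = pi*(Dm/200)^2
Am = pi*(24.0/200)^2 = 0.045239 m^2
V = 0.045239*2.8 = 0.1267 m^3

0.1267


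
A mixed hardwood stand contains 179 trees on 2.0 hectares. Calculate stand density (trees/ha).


Formula: Stand Density = N_trees / Area_ha
Density = 179 trees / 2.0 ha
Density = 90 trees/ha

90


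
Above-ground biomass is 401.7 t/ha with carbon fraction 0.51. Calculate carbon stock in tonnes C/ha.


Formula: Carbon Stock = Biomass * Carbon Fraction
C = 401.7 t/ha * 0.51
C = 204.9 t C/ha

204.9


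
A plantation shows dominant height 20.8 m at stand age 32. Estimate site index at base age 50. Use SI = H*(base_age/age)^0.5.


Formula: SI = H_dom * (base_age / age)^0.5
Age ratio = 50 / 32 = 1.5625
sqrt(age_ratio) = 1.25
SI = 20.8 * 1.25 = 26.0 m

26.0


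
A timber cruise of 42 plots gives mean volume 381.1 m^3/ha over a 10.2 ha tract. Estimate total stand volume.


Formula: Total Volume = Mean Volume per ha * Total Area
Total Volume = 381.1 m^3/ha * 10.2 ha
Total Volume = 3887 m^3

3887


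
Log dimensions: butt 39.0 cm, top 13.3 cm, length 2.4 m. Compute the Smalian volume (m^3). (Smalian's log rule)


Smalian: V = (A1 + A2)/2 * L,  A = pi*(D/200)^2
A1 = pi*(39.0/200)^2 = 0.119459 m^2
A2 = pi*(13.3/200)^2 = 0.013893 m^2
V = (0.119459+0.013893)/2*2.4 = 0.16 m^3

0.16


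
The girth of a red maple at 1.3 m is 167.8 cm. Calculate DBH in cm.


Formula: DBH = C / pi
DBH = 167.8 / pi
pi = 3.14159...
DBH = 53.4 cm

53.4


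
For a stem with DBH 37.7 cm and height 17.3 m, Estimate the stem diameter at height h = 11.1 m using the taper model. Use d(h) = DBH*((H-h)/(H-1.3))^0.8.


Taper: d(h) = DBH * ((H - h) / (H - 1.3))^0.8
Numerator = H - h = 17.3 - 11.1 = 6.2 m
Denominator = H - 1.3 = 17.3 - 1.3 = 16.0 m
Ratio = 6.2 / 16.0 = 0.3875
d = 37.7 * 0.3875^0.8 = 17.7 cm

17.7


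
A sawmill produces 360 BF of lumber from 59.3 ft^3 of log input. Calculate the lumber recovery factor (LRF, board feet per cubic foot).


Formula: LRF = Lumber Output (BF) / Log Input (ft^3)
LRF = 360 BF / 59.3 ft^3
LRF = 6.07 BF/ft^3

6.07


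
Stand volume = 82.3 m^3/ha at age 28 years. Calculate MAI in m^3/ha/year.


Formula: MAI = Total Volume / Stand Age
MAI = 82.3 m^3/ha / 28 years
MAI = 2.94 m^3/ha/year

2.94


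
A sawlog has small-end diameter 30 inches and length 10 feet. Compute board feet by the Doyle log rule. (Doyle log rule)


Doyle: BF = (D - 4)^2 * L / 16
Adjusted diameter = 30 - 4 = 26 in
(D-4)^2 = 26^2 = 676
BF = 676 * 10 / 16 = 423 BF

423


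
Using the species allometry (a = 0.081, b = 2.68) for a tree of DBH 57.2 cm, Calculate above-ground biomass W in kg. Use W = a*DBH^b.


Formula: W = a * DBH^b  (allometric power law)
DBH^b = 57.2^2.68 = 51265.0467
W = 0.081 * 51265.0467 = 4152.5 kg

4152.5


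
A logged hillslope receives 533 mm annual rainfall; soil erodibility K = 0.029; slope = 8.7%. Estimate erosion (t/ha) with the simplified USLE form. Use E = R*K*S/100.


Formula: E = R * K * S / 100  (simplified USLE)
R * K = 533 * 0.029 = 15.457
E = 15.457 * 8.7 / 100 = 1.34 t/ha

1.34


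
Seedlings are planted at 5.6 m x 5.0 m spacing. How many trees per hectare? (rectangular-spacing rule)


Formula: TPH = 10000 m^2/ha / (spacing_x * spacing_y)
Area per tree = 5.6 m * 5.0 m = 28.0 m^2
TPH = 10000 / 28.0 = 357 trees/ha

357


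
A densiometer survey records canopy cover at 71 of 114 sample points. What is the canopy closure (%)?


Formula: Canopy closure = covered points / total points * 100
Closure = 71 / 114 * 100
Closure = 0.6228 * 100 = 62.3%

62.3


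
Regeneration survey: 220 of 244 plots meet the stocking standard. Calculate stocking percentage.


Formula: Stocking % = stocked plots / total plots * 100
Stocking = 220 / 244 * 100
Stocking = 0.9016 * 100 = 90.2%

90.2


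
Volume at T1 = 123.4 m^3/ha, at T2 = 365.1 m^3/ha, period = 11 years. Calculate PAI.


Formula: PAI = (V_T2 - V_T1) / (T2 - T1)
Volume increment = 365.1 - 123.4 = 241.7 m^3/ha
PAI = 241.7 / 11 = 21.97 m^3/ha/year

21.97


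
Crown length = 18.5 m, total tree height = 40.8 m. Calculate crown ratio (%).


Formula: Crown Ratio = (Crown Length / Total Height) * 100
CR = (18.5 m / 40.8 m) * 100
CR = 0.4534 * 100 = 45.3%

45.3


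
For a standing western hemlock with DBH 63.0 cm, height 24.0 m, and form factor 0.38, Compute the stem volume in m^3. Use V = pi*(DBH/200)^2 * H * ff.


Formula: V = pi * (DBH/200)^2 * H * ff
Radius = DBH/200 = 63.0/200 = 0.315 m
Radius^2 = 0.315^2 = 0.099225 m^2
V = pi * 0.099225 * 24.0 * 0.38
V = 2.843 m^3

2.843


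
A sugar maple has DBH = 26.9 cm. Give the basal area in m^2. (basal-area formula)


Formula: BA = pi * (DBH/2)^2 / 10000  (cm^2 to m^2)
Radius = DBH/2 = 26.9/2 = 13.45 cm
BA = pi * 13.45^2 / 10000
   = 568.322 cm^2 / 10000
   = 0.0568 m^2

0.0568


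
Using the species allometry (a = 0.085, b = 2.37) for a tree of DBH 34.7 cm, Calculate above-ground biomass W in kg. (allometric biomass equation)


Formula: W = a * DBH^b  (allometric power law)
DBH^b = 34.7^2.37 = 4472.8142
W = 0.085 * 4472.8142 = 380.2 kg

380.2


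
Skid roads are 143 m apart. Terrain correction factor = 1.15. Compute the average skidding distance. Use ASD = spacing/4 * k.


Formula: ASD = (spacing / 4) * correction
Uncorrected distance = spacing / 4 = 143 / 4 = 35.75 m
ASD = 35.75 * 1.15 = 41 m

41


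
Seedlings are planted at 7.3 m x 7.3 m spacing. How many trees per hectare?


Formula: TPH = 10000 m^2/ha / (spacing_x * spacing_y)
Area per tree = 7.3 m * 7.3 m = 53.29 m^2
TPH = 10000 / 53.29 = 188 trees/ha

188


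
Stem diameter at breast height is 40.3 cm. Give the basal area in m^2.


Formula: BA = pi * (DBH/2)^2 / 10000  (cm^2 to m^2)
Radius = DBH/2 = 40.3/2 = 20.15 cm
BA = pi * 20.15^2 / 10000
   = 1275.5573 cm^2 / 10000
   = 0.1276 m^2

0.1276


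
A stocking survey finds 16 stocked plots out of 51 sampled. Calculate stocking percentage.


Formula: Stocking % = stocked plots / total plots * 100
Stocking = 16 / 51 * 100
Stocking = 0.3137 * 100 = 31.4%

31.4


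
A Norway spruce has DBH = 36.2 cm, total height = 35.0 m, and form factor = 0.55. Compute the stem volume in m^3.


Formula: V = pi * (DBH/200)^2 * H * ff
Radius = DBH/200 = 36.2/200 = 0.181 m
Radius^2 = 0.181^2 = 0.032761 m^2
V = pi * 0.032761 * 35.0 * 0.55
V = 1.981 m^3

1.981


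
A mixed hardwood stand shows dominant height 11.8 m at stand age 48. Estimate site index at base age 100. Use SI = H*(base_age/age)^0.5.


Formula: SI = H_dom * (base_age / age)^0.5
Age ratio = 100 / 48 = 2.08333
sqrt(age_ratio) = 1.44338
SI = 11.8 * 1.44338 = 17.0 m

17.0


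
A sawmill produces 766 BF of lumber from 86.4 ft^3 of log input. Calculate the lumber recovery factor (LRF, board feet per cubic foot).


Formula: LRF = Lumber Output (BF) / Log Input (ft^3)
LRF = 766 BF / 86.4 ft^3
LRF = 8.87 BF/ft^3

8.87


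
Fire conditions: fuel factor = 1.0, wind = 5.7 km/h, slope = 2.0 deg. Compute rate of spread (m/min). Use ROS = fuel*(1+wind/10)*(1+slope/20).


Formula: ROS = fuel * (1 + wind/10) * (1 + slope/20)
Wind factor = 1 + 5.7/10 = 1.57
Slope factor = 1 + 2.0/20 = 1.1
ROS = 1.0 * 1.57 * 1.1 = 1.73 m/min

1.73


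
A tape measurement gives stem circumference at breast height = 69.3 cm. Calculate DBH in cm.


Formula: DBH = C / pi
DBH = 69.3 / pi
pi = 3.14159...
DBH = 22.1 cm

22.1


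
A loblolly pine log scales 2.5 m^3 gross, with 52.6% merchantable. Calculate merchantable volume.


Formula: MV = V_total * (merchantable_pct / 100)
Merchantable fraction = 52.6% / 100 = 0.526
MV = 2.5 m^3 * 0.526 = 1.315 m^3

1.315


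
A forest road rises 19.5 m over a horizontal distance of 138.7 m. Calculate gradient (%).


Formula: Gradient = rise / run * 100
Gradient = 19.5 / 138.7 * 100 = 14.1%

14.1


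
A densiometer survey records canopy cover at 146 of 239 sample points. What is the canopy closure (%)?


Formula: Canopy closure = covered points / total points * 100
Closure = 146 / 239 * 100
Closure = 0.6109 * 100 = 61.1%

61.1


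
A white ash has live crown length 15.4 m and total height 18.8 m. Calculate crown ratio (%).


Formula: Crown Ratio = (Crown Length / Total Height) * 100
CR = (15.4 m / 18.8 m) * 100
CR = 0.8191 * 100 = 81.9%

81.9


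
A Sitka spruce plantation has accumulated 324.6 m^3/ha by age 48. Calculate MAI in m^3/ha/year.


Formula: MAI = Total Volume / Stand Age
MAI = 324.6 m^3/ha / 48 years
MAI = 6.76 m^3/ha/year

6.76


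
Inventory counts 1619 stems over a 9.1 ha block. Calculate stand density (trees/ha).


Formula: Stand Density = N_trees / Area_ha
Density = 1619 trees / 9.1 ha
Density = 178 trees/ha

178


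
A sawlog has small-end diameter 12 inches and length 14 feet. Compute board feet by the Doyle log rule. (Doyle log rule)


Doyle: BF = (D - 4)^2 * L / 16
Adjusted diameter = 12 - 4 = 8 in
(D-4)^2 = 8^2 = 64
BF = 64 * 14 / 16 = 56 BF

56


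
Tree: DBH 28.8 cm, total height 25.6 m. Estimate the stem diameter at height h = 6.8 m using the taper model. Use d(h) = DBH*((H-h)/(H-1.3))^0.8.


Taper: d(h) = DBH * ((H - h) / (H - 1.3))^0.8
Numerator = H - h = 25.6 - 6.8 = 18.8 m
Denominator = H - 1.3 = 25.6 - 1.3 = 24.3 m
Ratio = 18.8 / 24.3 = 0.77366
d = 28.8 * 0.77366^0.8 = 23.5 cm

23.5


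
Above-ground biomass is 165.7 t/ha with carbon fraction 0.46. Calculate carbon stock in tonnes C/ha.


Formula: Carbon Stock = Biomass * Carbon Fraction
C = 165.7 t/ha * 0.46
C = 76.2 t C/ha

76.2


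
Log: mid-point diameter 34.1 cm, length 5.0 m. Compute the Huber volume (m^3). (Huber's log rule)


Huber: V = Am * L,  Am = pi*(Dm/200)^2
Am = pi*(34.1/200)^2 = 0.091327 m^2
V = 0.091327*5.0 = 0.4566 m^3

0.4566


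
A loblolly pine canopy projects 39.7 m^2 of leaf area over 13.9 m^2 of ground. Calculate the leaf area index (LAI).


Formula: LAI = total leaf area / ground area  (dimensionless)
LAI = 39.7 m^2 / 13.9 m^2
LAI = 2.86

2.86


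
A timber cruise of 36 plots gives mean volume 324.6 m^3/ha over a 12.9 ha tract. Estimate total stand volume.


Formula: Total Volume = Mean Volume per ha * Total Area
Total Volume = 324.6 m^3/ha * 12.9 ha
Total Volume = 4187 m^3

4187


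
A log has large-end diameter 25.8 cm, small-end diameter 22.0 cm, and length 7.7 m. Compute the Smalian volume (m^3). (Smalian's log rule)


Smalian: V = (A1 + A2)/2 * L,  A = pi*(D/200)^2
A1 = pi*(25.8/200)^2 = 0.052279 m^2
A2 = pi*(22.0/200)^2 = 0.038013 m^2
V = (0.052279+0.038013)/2*7.7 = 0.3476 m^3

0.3476


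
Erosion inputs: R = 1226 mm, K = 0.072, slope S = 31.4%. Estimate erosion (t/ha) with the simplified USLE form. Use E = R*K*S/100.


Formula: E = R * K * S / 100  (simplified USLE)
R * K = 1226 * 0.072 = 88.272
E = 88.272 * 31.4 / 100 = 27.72 t/ha

27.72


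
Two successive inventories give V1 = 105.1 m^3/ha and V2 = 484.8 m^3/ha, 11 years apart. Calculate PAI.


Formula: PAI = (V_T2 - V_T1) / (T2 - T1)
Volume increment = 484.8 - 105.1 = 379.7 m^3/ha
PAI = 379.7 / 11 = 34.52 m^3/ha/year

34.52


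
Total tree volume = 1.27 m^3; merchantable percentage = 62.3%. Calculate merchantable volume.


Formula: MV = V_total * (merchantable_pct / 100)
Merchantable fraction = 62.3% / 100 = 0.623
MV = 1.27 m^3 * 0.623 = 0.791 m^3

0.791


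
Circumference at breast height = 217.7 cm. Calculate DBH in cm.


Formula: DBH = C / pi
DBH = 217.7 / pi
pi = 3.14159...
DBH = 69.3 cm

69.3


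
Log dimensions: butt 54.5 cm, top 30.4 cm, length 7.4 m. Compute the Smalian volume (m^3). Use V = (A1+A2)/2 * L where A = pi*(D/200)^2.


Smalian: V = (A1 + A2)/2 * L,  A = pi*(D/200)^2
A1 = pi*(54.5/200)^2 = 0.233283 m^2
A2 = pi*(30.4/200)^2 = 0.072583 m^2
V = (0.233283+0.072583)/2*7.4 = 1.1317 m^3

1.1317


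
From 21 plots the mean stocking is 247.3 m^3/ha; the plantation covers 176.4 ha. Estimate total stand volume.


Formula: Total Volume = Mean Volume per ha * Total Area
Total Volume = 247.3 m^3/ha * 176.4 ha
Total Volume = 43624 m^3

43624


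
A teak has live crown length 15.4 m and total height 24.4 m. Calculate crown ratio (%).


Formula: Crown Ratio = (Crown Length / Total Height) * 100
CR = (15.4 m / 24.4 m) * 100
CR = 0.6311 * 100 = 63.1%

63.1


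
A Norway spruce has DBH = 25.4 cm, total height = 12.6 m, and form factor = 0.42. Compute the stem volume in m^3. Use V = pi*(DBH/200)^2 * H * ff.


Formula: V = pi * (DBH/200)^2 * H * ff
Radius = DBH/200 = 25.4/200 = 0.127 m
Radius^2 = 0.127^2 = 0.016129 m^2
V = pi * 0.016129 * 12.6 * 0.42
V = 0.268 m^3

0.268


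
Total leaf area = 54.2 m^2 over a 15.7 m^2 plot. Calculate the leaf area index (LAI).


Formula: LAI = total leaf area / ground area  (dimensionless)
LAI = 54.2 m^2 / 15.7 m^2
LAI = 3.45

3.45


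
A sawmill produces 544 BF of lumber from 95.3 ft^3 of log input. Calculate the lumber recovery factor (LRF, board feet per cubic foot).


Formula: LRF = Lumber Output (BF) / Log Input (ft^3)
LRF = 544 BF / 95.3 ft^3
LRF = 5.71 BF/ft^3

5.71


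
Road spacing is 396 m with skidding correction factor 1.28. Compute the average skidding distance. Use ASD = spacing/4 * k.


Formula: ASD = (spacing / 4) * correction
Uncorrected distance = spacing / 4 = 396 / 4 = 99 m
ASD = 99 * 1.28 = 127 m

127


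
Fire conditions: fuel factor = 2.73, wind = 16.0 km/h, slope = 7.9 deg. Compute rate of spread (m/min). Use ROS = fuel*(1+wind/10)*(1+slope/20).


Formula: ROS = fuel * (1 + wind/10) * (1 + slope/20)
Wind factor = 1 + 16.0/10 = 2.6
Slope factor = 1 + 7.9/20 = 1.395
ROS = 2.73 * 2.6 * 1.395 = 9.9 m/min

9.9


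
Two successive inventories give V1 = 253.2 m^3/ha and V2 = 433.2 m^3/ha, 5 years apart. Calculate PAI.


Formula: PAI = (V_T2 - V_T1) / (T2 - T1)
Volume increment = 433.2 - 253.2 = 180.0 m^3/ha
PAI = 180.0 / 5 = 36.0 m^3/ha/year

36.0


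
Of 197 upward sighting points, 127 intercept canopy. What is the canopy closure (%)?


Formula: Canopy closure = covered points / total points * 100
Closure = 127 / 197 * 100
Closure = 0.6447 * 100 = 64.5%

64.5


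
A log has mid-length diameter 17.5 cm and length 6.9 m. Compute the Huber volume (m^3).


Huber: V = Am * L,  Am = pi*(Dm/200)^2
Am = pi*(17.5/200)^2 = 0.024053 m^2
V = 0.024053*6.9 = 0.166 m^3

0.166


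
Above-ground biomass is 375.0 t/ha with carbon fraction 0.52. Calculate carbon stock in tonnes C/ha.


Formula: Carbon Stock = Biomass * Carbon Fraction
C = 375.0 t/ha * 0.52
C = 195.0 t C/ha

195.0


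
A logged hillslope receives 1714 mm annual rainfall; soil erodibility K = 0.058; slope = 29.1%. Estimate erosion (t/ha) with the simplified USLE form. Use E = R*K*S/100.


Formula: E = R * K * S / 100  (simplified USLE)
R * K = 1714 * 0.058 = 99.412
E = 99.412 * 29.1 / 100 = 28.93 t/ha

28.93


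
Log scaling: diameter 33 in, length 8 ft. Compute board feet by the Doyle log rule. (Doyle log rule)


Doyle: BF = (D - 4)^2 * L / 16
Adjusted diameter = 33 - 4 = 29 in
(D-4)^2 = 29^2 = 841
BF = 841 * 8 / 16 = 421 BF

421


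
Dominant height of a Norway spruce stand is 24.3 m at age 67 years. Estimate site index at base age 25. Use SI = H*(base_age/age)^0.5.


Formula: SI = H_dom * (base_age / age)^0.5
Age ratio = 25 / 67 = 0.37313
sqrt(age_ratio) = 0.61085
SI = 24.3 * 0.61085 = 14.8 m

14.8


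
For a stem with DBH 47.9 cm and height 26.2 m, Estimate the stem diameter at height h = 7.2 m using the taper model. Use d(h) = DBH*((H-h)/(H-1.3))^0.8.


Taper: d(h) = DBH * ((H - h) / (H - 1.3))^0.8
Numerator = H - h = 26.2 - 7.2 = 19.0 m
Denominator = H - 1.3 = 26.2 - 1.3 = 24.9 m
Ratio = 19.0 / 24.9 = 0.76305
d = 47.9 * 0.76305^0.8 = 38.6 cm

38.6


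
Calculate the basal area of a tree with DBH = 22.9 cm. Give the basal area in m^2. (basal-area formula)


Formula: BA = pi * (DBH/2)^2 / 10000  (cm^2 to m^2)
Radius = DBH/2 = 22.9/2 = 11.45 cm
BA = pi * 11.45^2 / 10000
   = 411.8707 cm^2 / 10000
   = 0.0412 m^2

0.0412


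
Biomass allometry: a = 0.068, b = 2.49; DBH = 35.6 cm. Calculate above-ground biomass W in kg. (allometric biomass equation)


Formula: W = a * DBH^b  (allometric power law)
DBH^b = 35.6^2.49 = 7296.4313
W = 0.068 * 7296.4313 = 496.2 kg

496.2


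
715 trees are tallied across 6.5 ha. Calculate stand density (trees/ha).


Formula: Stand Density = N_trees / Area_ha
Density = 715 trees / 6.5 ha
Density = 110 trees/ha

110


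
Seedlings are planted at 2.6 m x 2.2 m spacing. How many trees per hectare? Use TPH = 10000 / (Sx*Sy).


Formula: TPH = 10000 m^2/ha / (spacing_x * spacing_y)
Area per tree = 2.6 m * 2.2 m = 5.72 m^2
TPH = 10000 / 5.72 = 1748 trees/ha

1748


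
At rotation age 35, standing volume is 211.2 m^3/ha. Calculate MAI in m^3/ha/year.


Formula: MAI = Total Volume / Stand Age
MAI = 211.2 m^3/ha / 35 years
MAI = 6.03 m^3/ha/year

6.03


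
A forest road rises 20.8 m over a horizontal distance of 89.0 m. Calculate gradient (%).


Formula: Gradient = rise / run * 100
Gradient = 20.8 / 89.0 * 100 = 23.4%

23.4


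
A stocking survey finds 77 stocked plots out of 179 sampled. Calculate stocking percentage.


Formula: Stocking % = stocked plots / total plots * 100
Stocking = 77 / 179 * 100
Stocking = 0.4302 * 100 = 43.0%

43.0


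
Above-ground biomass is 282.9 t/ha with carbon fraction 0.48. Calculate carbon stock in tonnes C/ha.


Formula: Carbon Stock = Biomass * Carbon Fraction
C = 282.9 t/ha * 0.48
C = 135.8 t C/ha

135.8


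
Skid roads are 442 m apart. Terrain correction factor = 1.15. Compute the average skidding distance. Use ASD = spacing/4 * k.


Formula: ASD = (spacing / 4) * correction
Uncorrected distance = spacing / 4 = 442 / 4 = 110.5 m
ASD = 110.5 * 1.15 = 127 m

127


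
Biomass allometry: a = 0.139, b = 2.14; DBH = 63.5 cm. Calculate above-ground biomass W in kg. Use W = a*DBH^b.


Formula: W = a * DBH^b  (allometric power law)
DBH^b = 63.5^2.14 = 7210.0084
W = 0.139 * 7210.0084 = 1002.2 kg

1002.2


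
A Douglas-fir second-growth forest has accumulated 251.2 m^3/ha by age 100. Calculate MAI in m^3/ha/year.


Formula: MAI = Total Volume / Stand Age
MAI = 251.2 m^3/ha / 100 years
MAI = 2.51 m^3/ha/year

2.51


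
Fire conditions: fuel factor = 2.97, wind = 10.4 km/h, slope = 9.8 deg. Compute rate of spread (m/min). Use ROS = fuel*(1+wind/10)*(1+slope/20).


Formula: ROS = fuel * (1 + wind/10) * (1 + slope/20)
Wind factor = 1 + 10.4/10 = 2.04
Slope factor = 1 + 9.8/20 = 1.49
ROS = 2.97 * 2.04 * 1.49 = 9.03 m/min

9.03


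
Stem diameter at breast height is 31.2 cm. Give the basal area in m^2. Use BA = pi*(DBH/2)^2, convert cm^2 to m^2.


Formula: BA = pi * (DBH/2)^2 / 10000  (cm^2 to m^2)
Radius = DBH/2 = 31.2/2 = 15.6 cm
BA = pi * 15.6^2 / 10000
   = 764.538 cm^2 / 10000
   = 0.0765 m^2

0.0765


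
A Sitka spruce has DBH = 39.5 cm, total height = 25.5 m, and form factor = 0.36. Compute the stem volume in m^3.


Formula: V = pi * (DBH/200)^2 * H * ff
Radius = DBH/200 = 39.5/200 = 0.1975 m
Radius^2 = 0.1975^2 = 0.03900625 m^2
V = pi * 0.03900625 * 25.5 * 0.36
V = 1.125 m^3

1.125


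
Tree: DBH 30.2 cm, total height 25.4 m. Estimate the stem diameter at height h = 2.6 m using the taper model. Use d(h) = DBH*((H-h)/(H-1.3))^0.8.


Taper: d(h) = DBH * ((H - h) / (H - 1.3))^0.8
Numerator = H - h = 25.4 - 2.6 = 22.8 m
Denominator = H - 1.3 = 25.4 - 1.3 = 24.1 m
Ratio = 22.8 / 24.1 = 0.94606
d = 30.2 * 0.94606^0.8 = 28.9 cm

28.9


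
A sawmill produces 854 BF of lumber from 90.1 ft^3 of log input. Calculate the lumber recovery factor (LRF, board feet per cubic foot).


Formula: LRF = Lumber Output (BF) / Log Input (ft^3)
LRF = 854 BF / 90.1 ft^3
LRF = 9.48 BF/ft^3

9.48


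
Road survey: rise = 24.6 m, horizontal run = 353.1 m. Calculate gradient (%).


Formula: Gradient = rise / run * 100
Gradient = 24.6 / 353.1 * 100 = 7.0%

7.0


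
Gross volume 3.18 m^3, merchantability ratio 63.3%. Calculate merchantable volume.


Formula: MV = V_total * (merchantable_pct / 100)
Merchantable fraction = 63.3% / 100 = 0.633
MV = 3.18 m^3 * 0.633 = 2.013 m^3

2.013


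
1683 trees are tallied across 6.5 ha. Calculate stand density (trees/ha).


Formula: Stand Density = N_trees / Area_ha
Density = 1683 trees / 6.5 ha
Density = 259 trees/ha

259


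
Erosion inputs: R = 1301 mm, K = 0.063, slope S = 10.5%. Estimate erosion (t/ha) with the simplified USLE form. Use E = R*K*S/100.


Formula: E = R * K * S / 100  (simplified USLE)
R * K = 1301 * 0.063 = 81.963
E = 81.963 * 10.5 / 100 = 8.61 t/ha

8.61


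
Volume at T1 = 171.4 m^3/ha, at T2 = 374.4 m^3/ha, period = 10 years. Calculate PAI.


Formula: PAI = (V_T2 - V_T1) / (T2 - T1)
Volume increment = 374.4 - 171.4 = 203.0 m^3/ha
PAI = 203.0 / 10 = 20.3 m^3/ha/year

20.3


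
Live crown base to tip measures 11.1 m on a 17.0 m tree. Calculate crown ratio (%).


Formula: Crown Ratio = (Crown Length / Total Height) * 100
CR = (11.1 m / 17.0 m) * 100
CR = 0.6529 * 100 = 65.3%

65.3


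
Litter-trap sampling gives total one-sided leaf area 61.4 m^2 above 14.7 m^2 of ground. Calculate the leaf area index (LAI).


Formula: LAI = total leaf area / ground area  (dimensionless)
LAI = 61.4 m^2 / 14.7 m^2
LAI = 4.18

4.18


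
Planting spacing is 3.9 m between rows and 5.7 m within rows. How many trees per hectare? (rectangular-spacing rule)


Formula: TPH = 10000 m^2/ha / (spacing_x * spacing_y)
Area per tree = 3.9 m * 5.7 m = 22.23 m^2
TPH = 10000 / 22.23 = 450 trees/ha

450


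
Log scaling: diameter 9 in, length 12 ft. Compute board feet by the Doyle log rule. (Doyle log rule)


Doyle: BF = (D - 4)^2 * L / 16
Adjusted diameter = 9 - 4 = 5 in
(D-4)^2 = 5^2 = 25
BF = 25 * 12 / 16 = 19 BF

19


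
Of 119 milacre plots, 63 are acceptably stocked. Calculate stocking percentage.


Formula: Stocking % = stocked plots / total plots * 100
Stocking = 63 / 119 * 100
Stocking = 0.5294 * 100 = 52.9%

52.9


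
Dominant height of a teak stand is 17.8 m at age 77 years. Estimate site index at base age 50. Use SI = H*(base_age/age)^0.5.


Formula: SI = H_dom * (base_age / age)^0.5
Age ratio = 50 / 77 = 0.64935
sqrt(age_ratio) = 0.80582
SI = 17.8 * 0.80582 = 14.3 m

14.3


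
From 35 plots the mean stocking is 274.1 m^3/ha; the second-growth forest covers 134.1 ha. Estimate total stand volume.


Formula: Total Volume = Mean Volume per ha * Total Area
Total Volume = 274.1 m^3/ha * 134.1 ha
Total Volume = 36757 m^3

36757


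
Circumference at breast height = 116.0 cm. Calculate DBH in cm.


Formula: DBH = C / pi
DBH = 116.0 / pi
pi = 3.14159...
DBH = 36.9 cm

36.9


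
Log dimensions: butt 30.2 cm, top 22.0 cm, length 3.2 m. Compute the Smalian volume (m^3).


Smalian: V = (A1 + A2)/2 * L,  A = pi*(D/200)^2
A1 = pi*(30.2/200)^2 = 0.071631 m^2
A2 = pi*(22.0/200)^2 = 0.038013 m^2
V = (0.071631+0.038013)/2*3.2 = 0.1754 m^3

0.1754


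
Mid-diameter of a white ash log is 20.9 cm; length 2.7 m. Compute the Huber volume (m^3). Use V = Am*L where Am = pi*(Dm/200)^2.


Huber: V = Am * L,  Am = pi*(Dm/200)^2
Am = pi*(20.9/200)^2 = 0.034307 m^2
V = 0.034307*2.7 = 0.0926 m^3

0.0926


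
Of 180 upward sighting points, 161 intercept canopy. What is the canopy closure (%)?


Formula: Canopy closure = covered points / total points * 100
Closure = 161 / 180 * 100
Closure = 0.8944 * 100 = 89.4%

89.4


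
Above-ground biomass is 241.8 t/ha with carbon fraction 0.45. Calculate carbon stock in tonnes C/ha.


Formula: Carbon Stock = Biomass * Carbon Fraction
C = 241.8 t/ha * 0.45
C = 108.8 t C/ha

108.8


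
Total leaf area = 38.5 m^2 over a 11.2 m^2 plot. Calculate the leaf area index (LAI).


Formula: LAI = total leaf area / ground area  (dimensionless)
LAI = 38.5 m^2 / 11.2 m^2
LAI = 3.44

3.44


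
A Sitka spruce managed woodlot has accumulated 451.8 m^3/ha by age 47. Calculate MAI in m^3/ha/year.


Formula: MAI = Total Volume / Stand Age
MAI = 451.8 m^3/ha / 47 years
MAI = 9.61 m^3/ha/year

9.61


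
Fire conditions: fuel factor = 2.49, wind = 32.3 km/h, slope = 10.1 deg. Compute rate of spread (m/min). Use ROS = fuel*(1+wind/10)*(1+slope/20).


Formula: ROS = fuel * (1 + wind/10) * (1 + slope/20)
Wind factor = 1 + 32.3/10 = 4.23
Slope factor = 1 + 10.1/20 = 1.505
ROS = 2.49 * 4.23 * 1.505 = 15.85 m/min

15.85


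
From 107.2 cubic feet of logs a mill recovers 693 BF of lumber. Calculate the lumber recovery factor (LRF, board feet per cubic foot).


Formula: LRF = Lumber Output (BF) / Log Input (ft^3)
LRF = 693 BF / 107.2 ft^3
LRF = 6.46 BF/ft^3

6.46


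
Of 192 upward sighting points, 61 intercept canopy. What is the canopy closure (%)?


Formula: Canopy closure = covered points / total points * 100
Closure = 61 / 192 * 100
Closure = 0.3177 * 100 = 31.8%

31.8


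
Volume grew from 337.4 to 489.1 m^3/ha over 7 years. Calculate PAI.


Formula: PAI = (V_T2 - V_T1) / (T2 - T1)
Volume increment = 489.1 - 337.4 = 151.7 m^3/ha
PAI = 151.7 / 7 = 21.67 m^3/ha/year

21.67


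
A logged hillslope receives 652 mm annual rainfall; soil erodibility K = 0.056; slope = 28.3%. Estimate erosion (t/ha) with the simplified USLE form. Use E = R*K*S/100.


Formula: E = R * K * S / 100  (simplified USLE)
R * K = 652 * 0.056 = 36.512
E = 36.512 * 28.3 / 100 = 10.33 t/ha

10.33


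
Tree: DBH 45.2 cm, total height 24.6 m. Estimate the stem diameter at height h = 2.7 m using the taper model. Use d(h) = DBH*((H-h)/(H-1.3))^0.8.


Taper: d(h) = DBH * ((H - h) / (H - 1.3))^0.8
Numerator = H - h = 24.6 - 2.7 = 21.9 m
Denominator = H - 1.3 = 24.6 - 1.3 = 23.3 m
Ratio = 21.9 / 23.3 = 0.93991
d = 45.2 * 0.93991^0.8 = 43.0 cm

43.0


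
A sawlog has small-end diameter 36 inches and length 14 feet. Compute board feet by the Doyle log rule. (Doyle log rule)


Doyle: BF = (D - 4)^2 * L / 16
Adjusted diameter = 36 - 4 = 32 in
(D-4)^2 = 32^2 = 1024
BF = 1024 * 14 / 16 = 896 BF

896


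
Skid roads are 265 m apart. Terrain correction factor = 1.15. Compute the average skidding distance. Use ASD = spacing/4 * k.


Formula: ASD = (spacing / 4) * correction
Uncorrected distance = spacing / 4 = 265 / 4 = 66.25 m
ASD = 66.25 * 1.15 = 76 m

76


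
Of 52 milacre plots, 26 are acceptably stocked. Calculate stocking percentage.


Formula: Stocking % = stocked plots / total plots * 100
Stocking = 26 / 52 * 100
Stocking = 0.5 * 100 = 50.0%

50.0


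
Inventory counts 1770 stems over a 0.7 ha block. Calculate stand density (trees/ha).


Formula: Stand Density = N_trees / Area_ha
Density = 1770 trees / 0.7 ha
Density = 2529 trees/ha

2529


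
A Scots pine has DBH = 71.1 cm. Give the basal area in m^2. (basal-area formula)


Formula: BA = pi * (DBH/2)^2 / 10000  (cm^2 to m^2)
Radius = DBH/2 = 71.1/2 = 35.55 cm
BA = pi * 35.55^2 / 10000
   = 3970.3526 cm^2 / 10000
   = 0.397 m^2

0.397


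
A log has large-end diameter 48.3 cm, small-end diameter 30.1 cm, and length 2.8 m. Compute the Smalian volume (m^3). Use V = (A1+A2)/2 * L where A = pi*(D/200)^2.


Smalian: V = (A1 + A2)/2 * L,  A = pi*(D/200)^2
A1 = pi*(48.3/200)^2 = 0.183225 m^2
A2 = pi*(30.1/200)^2 = 0.071158 m^2
V = (0.183225+0.071158)/2*2.8 = 0.3561 m^3

0.3561


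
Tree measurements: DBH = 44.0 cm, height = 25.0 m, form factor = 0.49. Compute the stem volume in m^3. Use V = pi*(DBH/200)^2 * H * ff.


Formula: V = pi * (DBH/200)^2 * H * ff
Radius = DBH/200 = 44.0/200 = 0.22 m
Radius^2 = 0.22^2 = 0.0484 m^2
V = pi * 0.0484 * 25.0 * 0.49
V = 1.863 m^3

1.863


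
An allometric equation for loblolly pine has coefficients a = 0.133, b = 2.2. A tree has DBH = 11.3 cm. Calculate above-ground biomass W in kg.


Formula: W = a * DBH^b  (allometric power law)
DBH^b = 11.3^2.2 = 207.3827
W = 0.133 * 207.3827 = 27.6 kg

27.6


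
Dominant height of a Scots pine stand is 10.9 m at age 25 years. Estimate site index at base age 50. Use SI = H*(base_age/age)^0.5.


Formula: SI = H_dom * (base_age / age)^0.5
Age ratio = 50 / 25 = 2.0
sqrt(age_ratio) = 1.41421
SI = 10.9 * 1.41421 = 15.4 m

15.4


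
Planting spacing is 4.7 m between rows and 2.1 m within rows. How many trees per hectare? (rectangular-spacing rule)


Formula: TPH = 10000 m^2/ha / (spacing_x * spacing_y)
Area per tree = 4.7 m * 2.1 m = 9.87 m^2
TPH = 10000 / 9.87 = 1013 trees/ha

1013


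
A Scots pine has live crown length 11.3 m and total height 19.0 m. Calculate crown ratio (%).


Formula: Crown Ratio = (Crown Length / Total Height) * 100
CR = (11.3 m / 19.0 m) * 100
CR = 0.5947 * 100 = 59.5%

59.5


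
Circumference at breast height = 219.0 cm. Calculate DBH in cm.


Formula: DBH = C / pi
DBH = 219.0 / pi
pi = 3.14159...
DBH = 69.7 cm

69.7


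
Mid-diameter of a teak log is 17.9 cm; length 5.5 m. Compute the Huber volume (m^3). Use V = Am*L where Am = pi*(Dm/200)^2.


Huber: V = Am * L,  Am = pi*(Dm/200)^2
Am = pi*(17.9/200)^2 = 0.025165 m^2
V = 0.025165*5.5 = 0.1384 m^3

0.1384


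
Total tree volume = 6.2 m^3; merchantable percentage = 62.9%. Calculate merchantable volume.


Formula: MV = V_total * (merchantable_pct / 100)
Merchantable fraction = 62.9% / 100 = 0.629
MV = 6.2 m^3 * 0.629 = 3.9 m^3

3.9


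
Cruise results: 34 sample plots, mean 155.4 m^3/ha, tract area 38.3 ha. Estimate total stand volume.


Formula: Total Volume = Mean Volume per ha * Total Area
Total Volume = 155.4 m^3/ha * 38.3 ha
Total Volume = 5952 m^3

5952


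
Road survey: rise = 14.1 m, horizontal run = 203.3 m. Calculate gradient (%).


Formula: Gradient = rise / run * 100
Gradient = 14.1 / 203.3 * 100 = 6.9%

6.9


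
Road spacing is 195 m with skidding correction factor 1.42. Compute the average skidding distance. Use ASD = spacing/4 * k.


Formula: ASD = (spacing / 4) * correction
Uncorrected distance = spacing / 4 = 195 / 4 = 48.75 m
ASD = 48.75 * 1.42 = 69 m

69


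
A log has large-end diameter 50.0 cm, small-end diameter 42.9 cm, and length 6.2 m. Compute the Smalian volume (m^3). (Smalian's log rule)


Smalian: V = (A1 + A2)/2 * L,  A = pi*(D/200)^2
A1 = pi*(50.0/200)^2 = 0.19635 m^2
A2 = pi*(42.9/200)^2 = 0.144545 m^2
V = (0.19635+0.144545)/2*6.2 = 1.0568 m^3

1.0568


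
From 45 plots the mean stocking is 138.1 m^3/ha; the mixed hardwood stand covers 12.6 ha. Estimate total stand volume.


Formula: Total Volume = Mean Volume per ha * Total Area
Total Volume = 138.1 m^3/ha * 12.6 ha
Total Volume = 1740 m^3

1740


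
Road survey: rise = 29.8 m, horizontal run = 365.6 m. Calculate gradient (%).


Formula: Gradient = rise / run * 100
Gradient = 29.8 / 365.6 * 100 = 8.2%

8.2


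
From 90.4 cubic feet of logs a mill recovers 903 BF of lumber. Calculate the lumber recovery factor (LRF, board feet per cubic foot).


Formula: LRF = Lumber Output (BF) / Log Input (ft^3)
LRF = 903 BF / 90.4 ft^3
LRF = 9.99 BF/ft^3

9.99


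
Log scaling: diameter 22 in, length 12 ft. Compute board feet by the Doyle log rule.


Doyle: BF = (D - 4)^2 * L / 16
Adjusted diameter = 22 - 4 = 18 in
(D-4)^2 = 18^2 = 324
BF = 324 * 12 / 16 = 243 BF

243


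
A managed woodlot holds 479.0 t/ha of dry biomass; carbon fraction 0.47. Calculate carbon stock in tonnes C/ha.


Formula: Carbon Stock = Biomass * Carbon Fraction
C = 479.0 t/ha * 0.47
C = 225.1 t C/ha

225.1


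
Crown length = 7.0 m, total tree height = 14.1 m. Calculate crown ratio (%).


Formula: Crown Ratio = (Crown Length / Total Height) * 100
CR = (7.0 m / 14.1 m) * 100
CR = 0.4965 * 100 = 49.6%

49.6


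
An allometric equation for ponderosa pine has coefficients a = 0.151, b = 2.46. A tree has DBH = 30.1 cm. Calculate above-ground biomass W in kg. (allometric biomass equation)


Formula: W = a * DBH^b  (allometric power law)
DBH^b = 30.1^2.46 = 4337.8405
W = 0.151 * 4337.8405 = 655.0 kg

655.0


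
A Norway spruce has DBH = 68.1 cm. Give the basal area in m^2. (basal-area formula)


Formula: BA = pi * (DBH/2)^2 / 10000  (cm^2 to m^2)
Radius = DBH/2 = 68.1/2 = 34.05 cm
BA = pi * 34.05^2 / 10000
   = 3642.3704 cm^2 / 10000
   = 0.3642 m^2

0.3642


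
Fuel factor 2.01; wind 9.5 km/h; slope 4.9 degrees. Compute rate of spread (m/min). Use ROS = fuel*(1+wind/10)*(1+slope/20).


Formula: ROS = fuel * (1 + wind/10) * (1 + slope/20)
Wind factor = 1 + 9.5/10 = 1.95
Slope factor = 1 + 4.9/20 = 1.245
ROS = 2.01 * 1.95 * 1.245 = 4.88 m/min

4.88


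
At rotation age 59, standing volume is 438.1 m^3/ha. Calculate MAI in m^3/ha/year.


Formula: MAI = Total Volume / Stand Age
MAI = 438.1 m^3/ha / 59 years
MAI = 7.43 m^3/ha/year

7.43


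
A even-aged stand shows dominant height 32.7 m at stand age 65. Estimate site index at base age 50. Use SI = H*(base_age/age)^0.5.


Formula: SI = H_dom * (base_age / age)^0.5
Age ratio = 50 / 65 = 0.76923
sqrt(age_ratio) = 0.87706
SI = 32.7 * 0.87706 = 28.7 m

28.7


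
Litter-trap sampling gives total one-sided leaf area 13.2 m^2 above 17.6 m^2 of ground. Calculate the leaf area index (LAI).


Formula: LAI = total leaf area / ground area  (dimensionless)
LAI = 13.2 m^2 / 17.6 m^2
LAI = 0.75

0.75
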